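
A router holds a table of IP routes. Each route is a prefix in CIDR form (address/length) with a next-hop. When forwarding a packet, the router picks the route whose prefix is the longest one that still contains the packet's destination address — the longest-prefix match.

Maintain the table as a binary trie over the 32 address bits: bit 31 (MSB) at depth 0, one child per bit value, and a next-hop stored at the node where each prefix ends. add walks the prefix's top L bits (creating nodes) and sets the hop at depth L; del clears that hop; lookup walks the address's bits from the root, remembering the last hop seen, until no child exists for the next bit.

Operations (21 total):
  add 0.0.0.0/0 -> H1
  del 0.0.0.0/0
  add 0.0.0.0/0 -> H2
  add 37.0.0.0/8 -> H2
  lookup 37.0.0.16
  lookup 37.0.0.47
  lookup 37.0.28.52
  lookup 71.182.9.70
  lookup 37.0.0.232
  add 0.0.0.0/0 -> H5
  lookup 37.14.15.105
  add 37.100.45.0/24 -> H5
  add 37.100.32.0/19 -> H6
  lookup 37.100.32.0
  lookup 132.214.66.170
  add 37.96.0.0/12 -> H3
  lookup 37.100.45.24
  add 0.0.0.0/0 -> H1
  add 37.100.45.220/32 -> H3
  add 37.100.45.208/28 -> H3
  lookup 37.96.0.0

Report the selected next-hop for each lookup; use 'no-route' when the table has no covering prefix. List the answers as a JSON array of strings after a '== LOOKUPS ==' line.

Apply in order:
  + 0.0.0.0/0 (H1) depth=0
  - 0.0.0.0/0 clear@0
  + 0.0.0.0/0 (H2) depth=0
  + 37.0.0.0/8 (H2) depth=8
  ? 37.0.0.16  path d0:H2→d1:-→d2:-→d3:-→d4:-→d5:-→d6:-→d7:-→d8:H2  best=H2
  ? 37.0.0.47  path d0:H2→d1:-→d2:-→d3:-→d4:-→d5:-→d6:-→d7:-→d8:H2  best=H2
  ? 37.0.28.52  path d0:H2→d1:-→d2:-→d3:-→d4:-→d5:-→d6:-→d7:-→d8:H2  best=H2
  ? 71.182.9.70  path d0:H2→d1:-  best=H2
  ? 37.0.0.232  path d0:H2→d1:-→d2:-→d3:-→d4:-→d5:-→d6:-→d7:-→d8:H2  best=H2
  + 0.0.0.0/0 (H5) depth=0
  ? 37.14.15.105  path d0:H5→d1:-→d2:-→d3:-→d4:-→d5:-→d6:-→d7:-→d8:H2  best=H2
  + 37.100.45.0/24 (H5) depth=24
  + 37.100.32.0/19 (H6) depth=19
  ? 37.100.32.0  path d0:H5→d1:-→d2:-→d3:-→d4:-→d5:-→d6:-→d7:-→d8:H2→d9:-→d10:-→d11:-→d12:-→d13:-→d14:-→d15:-→d16:-→d17:-→d18:-→d19:H6→d20:-  best=H6
  ? 132.214.66.170  path d0:H5  best=H5
  + 37.96.0.0/12 (H3) depth=12
  ? 37.100.45.24  path d0:H5→d1:-→d2:-→d3:-→d4:-→d5:-→d6:-→d7:-→d8:H2→d9:-→d10:-→d11:-→d12:H3→d13:-→d14:-→d15:-→d16:-→d17:-→d18:-→d19:H6→d20:-→d21:-→d22:-→d23:-→d24:H5  best=H5
  + 0.0.0.0/0 (H1) depth=0
  + 37.100.45.220/32 (H3) depth=32
  + 37.100.45.208/28 (H3) depth=28
  ? 37.96.0.0  path d0:H1→d1:-→d2:-→d3:-→d4:-→d5:-→d6:-→d7:-→d8:H2→d9:-→d10:-→d11:-→d12:H3→d13:-  best=H3

== LOOKUPS ==
["H2","H2","H2","H2","H2","H2","H6","H5","H5","H3"]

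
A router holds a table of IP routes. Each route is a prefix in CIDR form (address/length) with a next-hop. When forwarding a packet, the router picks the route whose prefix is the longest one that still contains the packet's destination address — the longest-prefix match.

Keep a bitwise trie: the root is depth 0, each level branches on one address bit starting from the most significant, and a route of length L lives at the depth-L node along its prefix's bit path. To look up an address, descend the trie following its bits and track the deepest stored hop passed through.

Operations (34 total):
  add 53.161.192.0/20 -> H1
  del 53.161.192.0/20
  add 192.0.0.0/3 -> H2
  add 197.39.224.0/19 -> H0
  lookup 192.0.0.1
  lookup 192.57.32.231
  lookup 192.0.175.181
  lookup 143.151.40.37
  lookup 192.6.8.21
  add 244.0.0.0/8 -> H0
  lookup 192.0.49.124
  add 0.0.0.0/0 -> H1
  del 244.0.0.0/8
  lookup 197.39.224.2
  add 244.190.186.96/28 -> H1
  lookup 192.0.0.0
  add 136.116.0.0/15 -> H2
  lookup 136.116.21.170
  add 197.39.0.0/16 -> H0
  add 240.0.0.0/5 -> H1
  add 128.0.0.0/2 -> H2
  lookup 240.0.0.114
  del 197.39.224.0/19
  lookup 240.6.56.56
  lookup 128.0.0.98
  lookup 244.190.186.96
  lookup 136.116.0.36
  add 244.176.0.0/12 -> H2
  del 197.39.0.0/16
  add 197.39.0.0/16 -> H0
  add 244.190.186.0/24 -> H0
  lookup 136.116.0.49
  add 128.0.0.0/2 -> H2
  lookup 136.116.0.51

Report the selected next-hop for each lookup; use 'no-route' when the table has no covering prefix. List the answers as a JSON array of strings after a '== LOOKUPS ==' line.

Process each operation:
  add 53.161.192.0/20 -> H1 at depth 20
  - 53.161.192.0/20 clear@20
  add 192.0.0.0/3 -> H2 at depth 3
  add 197.39.224.0/19 -> H0 at depth 19
  lookup 192.0.0.1: bits 11000 walk d0:-→d1:-→d2:-→d3:H2→d4:-→d5:- -> H2
  lookup 192.57.32.231: bits 11000 walk d0:-→d1:-→d2:-→d3:H2→d4:-→d5:- -> H2
  lookup 192.0.175.181: bits 11000 walk d0:-→d1:-→d2:-→d3:H2→d4:-→d5:- -> H2
  lookup 143.151.40.37: bits 1 walk d0:-→d1:- -> no-route
  lookup 192.6.8.21: bits 11000 walk d0:-→d1:-→d2:-→d3:H2→d4:-→d5:- -> H2
  add 244.0.0.0/8 -> H0 at depth 8
  lookup 192.0.49.124: bits 11000 walk d0:-→d1:-→d2:-→d3:H2→d4:-→d5:- -> H2
  add 0.0.0.0/0 -> H1 at depth 0
  - 244.0.0.0/8 clear@8
  lookup 197.39.224.2: bits 1100010100100111111 walk d0:H1→d1:-→d2:-→d3:H2→d4:-→d5:-→d6:-→d7:-→d8:-→d9:-→d10:-→d11:-→d12:-→d13:-→d14:-→d15:-→d16:-→d17:-→d18:-→d19:H0 -> H0
  add 244.190.186.96/28 -> H1 at depth 28
  lookup 192.0.0.0: bits 11000 walk d0:H1→d1:-→d2:-→d3:H2→d4:-→d5:- -> H2
  add 136.116.0.0/15 -> H2 at depth 15
  lookup 136.116.21.170: bits 100010000111010 walk d0:H1→d1:-→d2:-→d3:-→d4:-→d5:-→d6:-→d7:-→d8:-→d9:-→d10:-→d11:-→d12:-→d13:-→d14:-→d15:H2 -> H2
  add 197.39.0.0/16 -> H0 at depth 16
  add 240.0.0.0/5 -> H1 at depth 5
  add 128.0.0.0/2 -> H2 at depth 2
  lookup 240.0.0.114: bits 11110 walk d0:H1→d1:-→d2:-→d3:-→d4:-→d5:H1 -> H1
  - 197.39.224.0/19 clear@19
  lookup 240.6.56.56: bits 11110 walk d0:H1→d1:-→d2:-→d3:-→d4:-→d5:H1 -> H1
  lookup 128.0.0.98: bits 1000 walk d0:H1→d1:-→d2:H2→d3:-→d4:- -> H2
  lookup 244.190.186.96: bits 1111010010111110101110100110 walk d0:H1→d1:-→d2:-→d3:-→d4:-→d5:H1→d6:-→d7:-→d8:-→d9:-→d10:-→d11:-→d12:-→d13:-→d14:-→d15:-→d16:-→d17:-→d18:-→d19:-→d20:-→d21:-→d22:-→d23:-→d24:-→d25:-→d26:-→d27:-→d28:H1 -> H1
  lookup 136.116.0.36: bits 100010000111010 walk d0:H1→d1:-→d2:H2→d3:-→d4:-→d5:-→d6:-→d7:-→d8:-→d9:-→d10:-→d11:-→d12:-→d13:-→d14:-→d15:H2 -> H2
  add 244.176.0.0/12 -> H2 at depth 12
  - 197.39.0.0/16 clear@16
  add 197.39.0.0/16 -> H0 at depth 16
  add 244.190.186.0/24 -> H0 at depth 24
  lookup 136.116.0.49: bits 100010000111010 walk d0:H1→d1:-→d2:H2→d3:-→d4:-→d5:-→d6:-→d7:-→d8:-→d9:-→d10:-→d11:-→d12:-→d13:-→d14:-→d15:H2 -> H2
  add 128.0.0.0/2 -> H2 at depth 2
  lookup 136.116.0.51: bits 100010000111010 walk d0:H1→d1:-→d2:H2→d3:-→d4:-→d5:-→d6:-→d7:-→d8:-→d9:-→d10:-→d11:-→d12:-→d13:-→d14:-→d15:H2 -> H2

== LOOKUPS ==
["H2","H2","H2","no-route","H2","H2","H0","H2","H2","H1","H1","H2","H1","H2","H2","H2"]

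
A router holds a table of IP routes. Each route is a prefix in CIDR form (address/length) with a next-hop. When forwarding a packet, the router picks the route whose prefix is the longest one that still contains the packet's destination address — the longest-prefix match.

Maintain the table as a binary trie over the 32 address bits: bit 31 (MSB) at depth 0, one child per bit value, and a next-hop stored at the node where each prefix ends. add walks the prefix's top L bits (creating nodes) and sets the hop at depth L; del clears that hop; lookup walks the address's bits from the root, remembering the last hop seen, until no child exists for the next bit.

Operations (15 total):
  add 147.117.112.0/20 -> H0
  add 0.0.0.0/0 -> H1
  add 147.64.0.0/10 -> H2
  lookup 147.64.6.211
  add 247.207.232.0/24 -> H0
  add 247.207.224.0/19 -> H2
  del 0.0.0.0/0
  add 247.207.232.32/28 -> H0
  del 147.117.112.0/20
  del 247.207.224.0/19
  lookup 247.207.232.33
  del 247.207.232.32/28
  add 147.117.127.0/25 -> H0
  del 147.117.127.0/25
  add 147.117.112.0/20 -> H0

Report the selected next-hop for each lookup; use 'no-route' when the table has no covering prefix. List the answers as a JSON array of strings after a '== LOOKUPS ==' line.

Apply in order:
  + 147.117.112.0/20 (H0) depth=20
  + 0.0.0.0/0 (H1) depth=0
  + 147.64.0.0/10 (H2) depth=10
  Q 147.64.6.211: descend 1001001101 ; hops seen [H1,H2] ; pick H2
  + 247.207.232.0/24 (H0) depth=24
  + 247.207.224.0/19 (H2) depth=19
  - 0.0.0.0/0 clear@0
  + 247.207.232.32/28 (H0) depth=28
  - 147.117.112.0/20 clear@20
  - 247.207.224.0/19 clear@19
  Q 247.207.232.33: descend 1111011111001111111010000010 ; hops seen [H0,H0] ; pick H0
  - 247.207.232.32/28 clear@28
  + 147.117.127.0/25 (H0) depth=25
  - 147.117.127.0/25 clear@25
  + 147.117.112.0/20 (H0) depth=20

== LOOKUPS ==
["H2","H0"]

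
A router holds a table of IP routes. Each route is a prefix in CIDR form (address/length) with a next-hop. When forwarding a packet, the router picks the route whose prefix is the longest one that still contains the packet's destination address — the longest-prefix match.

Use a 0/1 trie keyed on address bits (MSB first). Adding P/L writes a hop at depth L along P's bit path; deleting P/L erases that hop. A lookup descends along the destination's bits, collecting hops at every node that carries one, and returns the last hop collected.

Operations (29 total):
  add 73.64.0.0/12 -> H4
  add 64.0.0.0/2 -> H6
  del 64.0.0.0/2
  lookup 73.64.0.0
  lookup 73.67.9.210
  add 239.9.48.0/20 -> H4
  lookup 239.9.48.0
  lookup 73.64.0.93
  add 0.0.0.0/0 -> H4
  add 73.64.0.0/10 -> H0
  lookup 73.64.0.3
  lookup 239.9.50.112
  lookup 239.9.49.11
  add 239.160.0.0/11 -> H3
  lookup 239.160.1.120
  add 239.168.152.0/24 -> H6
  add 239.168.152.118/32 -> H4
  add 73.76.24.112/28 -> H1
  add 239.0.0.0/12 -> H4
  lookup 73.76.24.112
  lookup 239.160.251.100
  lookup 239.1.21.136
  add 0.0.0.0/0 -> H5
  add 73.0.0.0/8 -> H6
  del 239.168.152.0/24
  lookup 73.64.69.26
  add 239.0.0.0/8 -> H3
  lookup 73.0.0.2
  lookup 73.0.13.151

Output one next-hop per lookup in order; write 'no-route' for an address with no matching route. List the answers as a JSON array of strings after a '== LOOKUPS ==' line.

Process each operation:
  add 73.64.0.0/12 -> H4 at depth 12
  add 64.0.0.0/2 -> H6 at depth 2
  - 64.0.0.0/2 clear@2
  Q 73.64.0.0: descend 010010010100 ; hops seen [H4] ; pick H4
  Q 73.67.9.210: descend 010010010100 ; hops seen [H4] ; pick H4
  add 239.9.48.0/20 -> H4 at depth 20
  Q 239.9.48.0: descend 11101111000010010011 ; hops seen [H4] ; pick H4
  Q 73.64.0.93: descend 010010010100 ; hops seen [H4] ; pick H4
  add 0.0.0.0/0 -> H4 at depth 0
  add 73.64.0.0/10 -> H0 at depth 10
  Q 73.64.0.3: descend 010010010100 ; hops seen [H4,H0,H4] ; pick H4
  Q 239.9.50.112: descend 11101111000010010011 ; hops seen [H4,H4] ; pick H4
  Q 239.9.49.11: descend 11101111000010010011 ; hops seen [H4,H4] ; pick H4
  add 239.160.0.0/11 -> H3 at depth 11
  Q 239.160.1.120: descend 11101111101 ; hops seen [H4,H3] ; pick H3
  add 239.168.152.0/24 -> H6 at depth 24
  add 239.168.152.118/32 -> H4 at depth 32
  add 73.76.24.112/28 -> H1 at depth 28
  add 239.0.0.0/12 -> H4 at depth 12
  Q 73.76.24.112: descend 0100100101001100000110000111 ; hops seen [H4,H0,H4,H1] ; pick H1
  Q 239.160.251.100: descend 111011111010 ; hops seen [H4,H3] ; pick H3
  Q 239.1.21.136: descend 111011110000 ; hops seen [H4,H4] ; pick H4
  add 0.0.0.0/0 -> H5 at depth 0
  add 73.0.0.0/8 -> H6 at depth 8
  - 239.168.152.0/24 clear@24
  Q 73.64.69.26: descend 010010010100 ; hops seen [H5,H6,H0,H4] ; pick H4
  add 239.0.0.0/8 -> H3 at depth 8
  Q 73.0.0.2: descend 010010010 ; hops seen [H5,H6] ; pick H6
  Q 73.0.13.151: descend 010010010 ; hops seen [H5,H6] ; pick H6

== LOOKUPS ==
["H4","H4","H4","H4","H4","H4","H4","H3","H1","H3","H4","H4","H6","H6"]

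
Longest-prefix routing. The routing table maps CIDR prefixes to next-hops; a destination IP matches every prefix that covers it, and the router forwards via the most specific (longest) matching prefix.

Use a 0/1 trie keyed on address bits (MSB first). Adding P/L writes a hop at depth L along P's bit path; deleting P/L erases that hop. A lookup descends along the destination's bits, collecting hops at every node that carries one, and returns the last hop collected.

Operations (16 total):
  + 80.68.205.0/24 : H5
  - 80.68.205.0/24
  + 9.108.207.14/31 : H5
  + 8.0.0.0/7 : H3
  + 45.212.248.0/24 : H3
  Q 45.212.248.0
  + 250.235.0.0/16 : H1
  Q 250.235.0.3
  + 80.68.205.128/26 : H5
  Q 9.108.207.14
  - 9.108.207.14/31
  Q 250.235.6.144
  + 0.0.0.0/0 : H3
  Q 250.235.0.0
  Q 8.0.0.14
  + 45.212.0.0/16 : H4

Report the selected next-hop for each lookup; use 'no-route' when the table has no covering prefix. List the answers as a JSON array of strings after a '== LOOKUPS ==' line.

Apply in order:
  add 80.68.205.0/24 -> H5 at depth 24
  - 80.68.205.0/24 clear@24
  add 9.108.207.14/31 -> H5 at depth 31
  add 8.0.0.0/7 -> H3 at depth 7
  add 45.212.248.0/24 -> H3 at depth 24
  Q 45.212.248.0: descend 001011011101010011111000 ; hops seen [H3] ; pick H3
  add 250.235.0.0/16 -> H1 at depth 16
  Q 250.235.0.3: descend 1111101011101011 ; hops seen [H1] ; pick H1
  add 80.68.205.128/26 -> H5 at depth 26
  Q 9.108.207.14: descend 0000100101101100110011110000111 ; hops seen [H3,H5] ; pick H5
  - 9.108.207.14/31 clear@31
  Q 250.235.6.144: descend 1111101011101011 ; hops seen [H1] ; pick H1
  add 0.0.0.0/0 -> H3 at depth 0
  Q 250.235.0.0: descend 1111101011101011 ; hops seen [H3,H1] ; pick H1
  Q 8.0.0.14: descend 0000100 ; hops seen [H3,H3] ; pick H3
  add 45.212.0.0/16 -> H4 at depth 16

== LOOKUPS ==
["H3","H1","H5","H1","H1","H3"]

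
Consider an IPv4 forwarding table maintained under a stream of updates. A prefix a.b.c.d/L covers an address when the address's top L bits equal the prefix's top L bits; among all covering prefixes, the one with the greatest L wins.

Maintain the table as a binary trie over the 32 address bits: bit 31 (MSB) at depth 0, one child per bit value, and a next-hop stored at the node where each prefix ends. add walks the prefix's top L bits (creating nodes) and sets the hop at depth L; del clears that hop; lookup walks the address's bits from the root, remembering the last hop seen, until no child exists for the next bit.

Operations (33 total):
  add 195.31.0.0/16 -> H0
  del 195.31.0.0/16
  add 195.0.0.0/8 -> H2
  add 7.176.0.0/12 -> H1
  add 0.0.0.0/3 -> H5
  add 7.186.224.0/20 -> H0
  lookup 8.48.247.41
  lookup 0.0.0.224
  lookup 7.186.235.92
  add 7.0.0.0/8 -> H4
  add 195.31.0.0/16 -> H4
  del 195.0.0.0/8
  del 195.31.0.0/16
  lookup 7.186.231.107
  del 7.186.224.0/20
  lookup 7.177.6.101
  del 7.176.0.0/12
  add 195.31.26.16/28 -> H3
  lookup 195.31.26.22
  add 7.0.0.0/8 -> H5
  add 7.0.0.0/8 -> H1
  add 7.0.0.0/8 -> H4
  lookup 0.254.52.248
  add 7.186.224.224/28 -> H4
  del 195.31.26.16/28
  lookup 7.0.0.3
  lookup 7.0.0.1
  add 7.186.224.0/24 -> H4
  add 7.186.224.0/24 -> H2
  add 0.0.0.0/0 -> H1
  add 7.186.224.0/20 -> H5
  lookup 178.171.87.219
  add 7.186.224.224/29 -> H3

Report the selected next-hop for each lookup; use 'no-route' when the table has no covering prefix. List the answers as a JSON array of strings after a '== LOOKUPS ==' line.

Trace:
  add 195.31.0.0/16 -> H0 at depth 16
  del 195.31.0.0/16 (clear depth 16)
  add 195.0.0.0/8 -> H2 at depth 8
  add 7.176.0.0/12 -> H1 at depth 12
  add 0.0.0.0/3 -> H5 at depth 3
  add 7.186.224.0/20 -> H0 at depth 20
  Q 8.48.247.41: descend 0000 ; hops seen [H5] ; pick H5
  Q 0.0.0.224: descend 00000 ; hops seen [H5] ; pick H5
  Q 7.186.235.92: descend 00000111101110101110 ; hops seen [H5,H1,H0] ; pick H0
  add 7.0.0.0/8 -> H4 at depth 8
  add 195.31.0.0/16 -> H4 at depth 16
  del 195.0.0.0/8 (clear depth 8)
  del 195.31.0.0/16 (clear depth 16)
  Q 7.186.231.107: descend 00000111101110101110 ; hops seen [H5,H4,H1,H0] ; pick H0
  del 7.186.224.0/20 (clear depth 20)
  Q 7.177.6.101: descend 000001111011 ; hops seen [H5,H4,H1] ; pick H1
  del 7.176.0.0/12 (clear depth 12)
  add 195.31.26.16/28 -> H3 at depth 28
  Q 195.31.26.22: descend 1100001100011111000110100001 ; hops seen [H3] ; pick H3
  add 7.0.0.0/8 -> H5 at depth 8
  add 7.0.0.0/8 -> H1 at depth 8
  add 7.0.0.0/8 -> H4 at depth 8
  Q 0.254.52.248: descend 00000 ; hops seen [H5] ; pick H5
  add 7.186.224.224/28 -> H4 at depth 28
  del 195.31.26.16/28 (clear depth 28)
  Q 7.0.0.3: descend 00000111 ; hops seen [H5,H4] ; pick H4
  Q 7.0.0.1: descend 00000111 ; hops seen [H5,H4] ; pick H4
  add 7.186.224.0/24 -> H4 at depth 24
  add 7.186.224.0/24 -> H2 at depth 24
  add 0.0.0.0/0 -> H1 at depth 0
  add 7.186.224.0/20 -> H5 at depth 20
  Q 178.171.87.219: descend 1 ; hops seen [H1] ; pick H1
  add 7.186.224.224/29 -> H3 at depth 29

== LOOKUPS ==
["H5","H5","H0","H0","H1","H3","H5","H4","H4","H1"]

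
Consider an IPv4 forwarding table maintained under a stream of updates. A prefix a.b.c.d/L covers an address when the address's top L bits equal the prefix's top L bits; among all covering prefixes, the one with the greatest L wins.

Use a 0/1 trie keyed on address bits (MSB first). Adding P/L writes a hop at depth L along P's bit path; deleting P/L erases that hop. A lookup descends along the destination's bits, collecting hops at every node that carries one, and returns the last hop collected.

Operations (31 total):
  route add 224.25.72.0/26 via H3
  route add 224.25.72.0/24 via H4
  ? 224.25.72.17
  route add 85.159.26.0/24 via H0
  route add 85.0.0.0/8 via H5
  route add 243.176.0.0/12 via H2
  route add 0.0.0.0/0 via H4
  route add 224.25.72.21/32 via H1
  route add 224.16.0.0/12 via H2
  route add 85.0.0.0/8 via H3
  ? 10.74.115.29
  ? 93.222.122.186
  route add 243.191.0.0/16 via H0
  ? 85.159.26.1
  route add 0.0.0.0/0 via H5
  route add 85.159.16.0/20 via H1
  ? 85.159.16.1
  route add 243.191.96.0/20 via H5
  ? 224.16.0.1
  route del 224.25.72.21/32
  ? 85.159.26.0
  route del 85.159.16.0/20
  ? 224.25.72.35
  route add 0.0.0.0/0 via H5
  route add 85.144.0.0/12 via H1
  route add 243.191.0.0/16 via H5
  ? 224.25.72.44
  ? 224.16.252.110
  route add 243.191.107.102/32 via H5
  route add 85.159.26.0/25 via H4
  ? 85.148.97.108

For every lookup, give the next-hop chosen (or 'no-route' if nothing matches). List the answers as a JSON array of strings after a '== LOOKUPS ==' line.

Trace:
  + 224.25.72.0/26 (H3) depth=26
  + 224.25.72.0/24 (H4) depth=24
  ? 224.25.72.17  path d0:-→d1:-→d2:-→d3:-→d4:-→d5:-→d6:-→d7:-→d8:-→d9:-→d10:-→d11:-→d12:-→d13:-→d14:-→d15:-→d16:-→d17:-→d18:-→d19:-→d20:-→d21:-→d22:-→d23:-→d24:H4→d25:-→d26:H3  best=H3
  + 85.159.26.0/24 (H0) depth=24
  + 85.0.0.0/8 (H5) depth=8
  + 243.176.0.0/12 (H2) depth=12
  + 0.0.0.0/0 (H4) depth=0
  + 224.25.72.21/32 (H1) depth=32
  + 224.16.0.0/12 (H2) depth=12
  + 85.0.0.0/8 (H3) depth=8
  ? 10.74.115.29  path d0:H4→d1:-  best=H4
  ? 93.222.122.186  path d0:H4→d1:-→d2:-→d3:-→d4:-  best=H4
  + 243.191.0.0/16 (H0) depth=16
  ? 85.159.26.1  path d0:H4→d1:-→d2:-→d3:-→d4:-→d5:-→d6:-→d7:-→d8:H3→d9:-→d10:-→d11:-→d12:-→d13:-→d14:-→d15:-→d16:-→d17:-→d18:-→d19:-→d20:-→d21:-→d22:-→d23:-→d24:H0  best=H0
  + 0.0.0.0/0 (H5) depth=0
  + 85.159.16.0/20 (H1) depth=20
  ? 85.159.16.1  path d0:H5→d1:-→d2:-→d3:-→d4:-→d5:-→d6:-→d7:-→d8:H3→d9:-→d10:-→d11:-→d12:-→d13:-→d14:-→d15:-→d16:-→d17:-→d18:-→d19:-→d20:H1  best=H1
  + 243.191.96.0/20 (H5) depth=20
  ? 224.16.0.1  path d0:H5→d1:-→d2:-→d3:-→d4:-→d5:-→d6:-→d7:-→d8:-→d9:-→d10:-→d11:-→d12:H2  best=H2
  - 224.25.72.21/32 clear@32
  ? 85.159.26.0  path d0:H5→d1:-→d2:-→d3:-→d4:-→d5:-→d6:-→d7:-→d8:H3→d9:-→d10:-→d11:-→d12:-→d13:-→d14:-→d15:-→d16:-→d17:-→d18:-→d19:-→d20:H1→d21:-→d22:-→d23:-→d24:H0  best=H0
  - 85.159.16.0/20 clear@20
  ? 224.25.72.35  path d0:H5→d1:-→d2:-→d3:-→d4:-→d5:-→d6:-→d7:-→d8:-→d9:-→d10:-→d11:-→d12:H2→d13:-→d14:-→d15:-→d16:-→d17:-→d18:-→d19:-→d20:-→d21:-→d22:-→d23:-→d24:H4→d25:-→d26:H3  best=H3
  + 0.0.0.0/0 (H5) depth=0
  + 85.144.0.0/12 (H1) depth=12
  + 243.191.0.0/16 (H5) depth=16
  ? 224.25.72.44  path d0:H5→d1:-→d2:-→d3:-→d4:-→d5:-→d6:-→d7:-→d8:-→d9:-→d10:-→d11:-→d12:H2→d13:-→d14:-→d15:-→d16:-→d17:-→d18:-→d19:-→d20:-→d21:-→d22:-→d23:-→d24:H4→d25:-→d26:H3  best=H3
  ? 224.16.252.110  path d0:H5→d1:-→d2:-→d3:-→d4:-→d5:-→d6:-→d7:-→d8:-→d9:-→d10:-→d11:-→d12:H2  best=H2
  + 243.191.107.102/32 (H5) depth=32
  + 85.159.26.0/25 (H4) depth=25
  ? 85.148.97.108  path d0:H5→d1:-→d2:-→d3:-→d4:-→d5:-→d6:-→d7:-→d8:H3→d9:-→d10:-→d11:-→d12:H1  best=H1

== LOOKUPS ==
["H3","H4","H4","H0","H1","H2","H0","H3","H3","H2","H1"]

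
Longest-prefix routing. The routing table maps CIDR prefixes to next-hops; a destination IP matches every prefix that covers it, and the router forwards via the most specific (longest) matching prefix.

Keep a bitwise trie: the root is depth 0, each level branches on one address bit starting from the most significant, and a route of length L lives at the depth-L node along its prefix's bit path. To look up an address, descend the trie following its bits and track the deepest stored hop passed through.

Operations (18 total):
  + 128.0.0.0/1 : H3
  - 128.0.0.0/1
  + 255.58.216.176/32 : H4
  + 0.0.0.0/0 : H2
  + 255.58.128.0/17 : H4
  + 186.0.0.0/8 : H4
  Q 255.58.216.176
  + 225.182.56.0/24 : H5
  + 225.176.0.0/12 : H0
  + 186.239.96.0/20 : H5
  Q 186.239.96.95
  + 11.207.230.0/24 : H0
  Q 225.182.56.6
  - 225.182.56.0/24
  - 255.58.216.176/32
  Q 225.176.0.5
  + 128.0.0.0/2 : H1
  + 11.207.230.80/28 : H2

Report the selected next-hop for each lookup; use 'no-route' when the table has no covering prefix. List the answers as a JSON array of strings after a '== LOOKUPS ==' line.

Process each operation:
  + 128.0.0.0/1 (H3) depth=1
  - 128.0.0.0/1 clear@1
  + 255.58.216.176/32 (H4) depth=32
  + 0.0.0.0/0 (H2) depth=0
  + 255.58.128.0/17 (H4) depth=17
  + 186.0.0.0/8 (H4) depth=8
  ? 255.58.216.176  path d0:H2→d1:-→d2:-→d3:-→d4:-→d5:-→d6:-→d7:-→d8:-→d9:-→d10:-→d11:-→d12:-→d13:-→d14:-→d15:-→d16:-→d17:H4→d18:-→d19:-→d20:-→d21:-→d22:-→d23:-→d24:-→d25:-→d26:-→d27:-→d28:-→d29:-→d30:-→d31:-→d32:H4  best=H4
  + 225.182.56.0/24 (H5) depth=24
  + 225.176.0.0/12 (H0) depth=12
  + 186.239.96.0/20 (H5) depth=20
  ? 186.239.96.95  path d0:H2→d1:-→d2:-→d3:-→d4:-→d5:-→d6:-→d7:-→d8:H4→d9:-→d10:-→d11:-→d12:-→d13:-→d14:-→d15:-→d16:-→d17:-→d18:-→d19:-→d20:H5  best=H5
  + 11.207.230.0/24 (H0) depth=24
  ? 225.182.56.6  path d0:H2→d1:-→d2:-→d3:-→d4:-→d5:-→d6:-→d7:-→d8:-→d9:-→d10:-→d11:-→d12:H0→d13:-→d14:-→d15:-→d16:-→d17:-→d18:-→d19:-→d20:-→d21:-→d22:-→d23:-→d24:H5  best=H5
  - 225.182.56.0/24 clear@24
  - 255.58.216.176/32 clear@32
  ? 225.176.0.5  path d0:H2→d1:-→d2:-→d3:-→d4:-→d5:-→d6:-→d7:-→d8:-→d9:-→d10:-→d11:-→d12:H0→d13:-  best=H0
  + 128.0.0.0/2 (H1) depth=2
  + 11.207.230.80/28 (H2) depth=28

== LOOKUPS ==
["H4","H5","H5","H0"]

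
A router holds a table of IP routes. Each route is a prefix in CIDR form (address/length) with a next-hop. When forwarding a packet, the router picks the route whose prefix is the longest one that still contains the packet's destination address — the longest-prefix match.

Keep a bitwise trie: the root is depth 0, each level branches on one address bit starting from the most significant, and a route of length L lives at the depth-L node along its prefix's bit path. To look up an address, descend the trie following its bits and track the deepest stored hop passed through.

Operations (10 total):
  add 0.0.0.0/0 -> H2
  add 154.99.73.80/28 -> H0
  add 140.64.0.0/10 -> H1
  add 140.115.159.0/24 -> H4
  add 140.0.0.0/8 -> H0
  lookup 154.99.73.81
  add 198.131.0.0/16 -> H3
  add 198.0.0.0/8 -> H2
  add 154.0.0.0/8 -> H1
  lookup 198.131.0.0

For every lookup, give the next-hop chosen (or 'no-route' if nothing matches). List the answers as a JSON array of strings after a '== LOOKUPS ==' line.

Apply in order:
  add 0.0.0.0/0 -> H2 at depth 0
  add 154.99.73.80/28 -> H0 at depth 28
  add 140.64.0.0/10 -> H1 at depth 10
  add 140.115.159.0/24 -> H4 at depth 24
  add 140.0.0.0/8 -> H0 at depth 8
  Q 154.99.73.81: descend 1001101001100011010010010101 ; hops seen [H2,H0] ; pick H0
  add 198.131.0.0/16 -> H3 at depth 16
  add 198.0.0.0/8 -> H2 at depth 8
  add 154.0.0.0/8 -> H1 at depth 8
  Q 198.131.0.0: descend 1100011010000011 ; hops seen [H2,H2,H3] ; pick H3

== LOOKUPS ==
["H0","H3"]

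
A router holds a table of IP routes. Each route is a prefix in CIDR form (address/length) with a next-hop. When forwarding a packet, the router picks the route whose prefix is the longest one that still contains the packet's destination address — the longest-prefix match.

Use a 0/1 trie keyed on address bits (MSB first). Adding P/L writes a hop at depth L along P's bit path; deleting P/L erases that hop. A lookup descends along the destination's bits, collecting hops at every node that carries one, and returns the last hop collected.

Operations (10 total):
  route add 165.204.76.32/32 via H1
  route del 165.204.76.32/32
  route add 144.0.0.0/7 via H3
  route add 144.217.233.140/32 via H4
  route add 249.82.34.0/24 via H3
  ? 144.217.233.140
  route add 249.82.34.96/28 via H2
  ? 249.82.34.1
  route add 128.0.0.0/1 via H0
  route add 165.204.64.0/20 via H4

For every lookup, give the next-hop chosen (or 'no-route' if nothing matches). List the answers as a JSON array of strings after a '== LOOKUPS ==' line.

Apply in order:
  + 165.204.76.32/32 (H1) depth=32
  - 165.204.76.32/32 clear@32
  + 144.0.0.0/7 (H3) depth=7
  + 144.217.233.140/32 (H4) depth=32
  + 249.82.34.0/24 (H3) depth=24
  Q 144.217.233.140: descend 10010000110110011110100110001100 ; hops seen [H3,H4] ; pick H4
  + 249.82.34.96/28 (H2) depth=28
  Q 249.82.34.1: descend 1111100101010010001000100 ; hops seen [H3] ; pick H3
  + 128.0.0.0/1 (H0) depth=1
  + 165.204.64.0/20 (H4) depth=20

== LOOKUPS ==
["H4","H3"]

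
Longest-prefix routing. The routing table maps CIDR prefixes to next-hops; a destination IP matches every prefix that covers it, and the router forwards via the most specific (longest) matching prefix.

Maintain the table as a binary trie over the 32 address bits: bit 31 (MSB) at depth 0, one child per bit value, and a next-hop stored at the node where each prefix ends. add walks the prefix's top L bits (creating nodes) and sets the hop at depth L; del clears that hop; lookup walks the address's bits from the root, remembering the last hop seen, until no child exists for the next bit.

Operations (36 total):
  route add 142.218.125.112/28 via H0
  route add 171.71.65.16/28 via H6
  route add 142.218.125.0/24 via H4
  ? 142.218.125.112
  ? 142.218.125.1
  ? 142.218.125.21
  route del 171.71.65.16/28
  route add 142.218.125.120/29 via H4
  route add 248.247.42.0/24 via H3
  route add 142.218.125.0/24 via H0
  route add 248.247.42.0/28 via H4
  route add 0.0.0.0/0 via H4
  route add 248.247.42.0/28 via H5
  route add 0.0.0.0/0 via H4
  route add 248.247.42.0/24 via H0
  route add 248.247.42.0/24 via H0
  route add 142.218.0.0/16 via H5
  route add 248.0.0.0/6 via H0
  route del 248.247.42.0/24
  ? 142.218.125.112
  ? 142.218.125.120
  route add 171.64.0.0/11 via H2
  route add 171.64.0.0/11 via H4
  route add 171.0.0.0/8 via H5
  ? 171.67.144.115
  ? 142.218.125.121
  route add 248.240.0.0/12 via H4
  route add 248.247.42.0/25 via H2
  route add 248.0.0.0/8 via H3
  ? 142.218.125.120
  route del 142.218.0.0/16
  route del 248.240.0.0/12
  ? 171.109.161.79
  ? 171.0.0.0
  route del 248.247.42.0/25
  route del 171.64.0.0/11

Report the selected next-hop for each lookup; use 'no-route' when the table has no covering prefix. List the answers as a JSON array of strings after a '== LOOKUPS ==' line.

Process each operation:
  add 142.218.125.112/28 -> H0 at depth 28
  add 171.71.65.16/28 -> H6 at depth 28
  add 142.218.125.0/24 -> H4 at depth 24
  lookup 142.218.125.112: bits 1000111011011010011111010111 walk d0:-→d1:-→d2:-→d3:-→d4:-→d5:-→d6:-→d7:-→d8:-→d9:-→d10:-→d11:-→d12:-→d13:-→d14:-→d15:-→d16:-→d17:-→d18:-→d19:-→d20:-→d21:-→d22:-→d23:-→d24:H4→d25:-→d26:-→d27:-→d28:H0 -> H0
  lookup 142.218.125.1: bits 1000111011011010011111010 walk d0:-→d1:-→d2:-→d3:-→d4:-→d5:-→d6:-→d7:-→d8:-→d9:-→d10:-→d11:-→d12:-→d13:-→d14:-→d15:-→d16:-→d17:-→d18:-→d19:-→d20:-→d21:-→d22:-→d23:-→d24:H4→d25:- -> H4
  lookup 142.218.125.21: bits 1000111011011010011111010 walk d0:-→d1:-→d2:-→d3:-→d4:-→d5:-→d6:-→d7:-→d8:-→d9:-→d10:-→d11:-→d12:-→d13:-→d14:-→d15:-→d16:-→d17:-→d18:-→d19:-→d20:-→d21:-→d22:-→d23:-→d24:H4→d25:- -> H4
  - 171.71.65.16/28 clear@28
  add 142.218.125.120/29 -> H4 at depth 29
  add 248.247.42.0/24 -> H3 at depth 24
  add 142.218.125.0/24 -> H0 at depth 24
  add 248.247.42.0/28 -> H4 at depth 28
  add 0.0.0.0/0 -> H4 at depth 0
  add 248.247.42.0/28 -> H5 at depth 28
  add 0.0.0.0/0 -> H4 at depth 0
  add 248.247.42.0/24 -> H0 at depth 24
  add 248.247.42.0/24 -> H0 at depth 24
  add 142.218.0.0/16 -> H5 at depth 16
  add 248.0.0.0/6 -> H0 at depth 6
  - 248.247.42.0/24 clear@24
  lookup 142.218.125.112: bits 1000111011011010011111010111 walk d0:H4→d1:-→d2:-→d3:-→d4:-→d5:-→d6:-→d7:-→d8:-→d9:-→d10:-→d11:-→d12:-→d13:-→d14:-→d15:-→d16:H5→d17:-→d18:-→d19:-→d20:-→d21:-→d22:-→d23:-→d24:H0→d25:-→d26:-→d27:-→d28:H0 -> H0
  lookup 142.218.125.120: bits 10001110110110100111110101111 walk d0:H4→d1:-→d2:-→d3:-→d4:-→d5:-→d6:-→d7:-→d8:-→d9:-→d10:-→d11:-→d12:-→d13:-→d14:-→d15:-→d16:H5→d17:-→d18:-→d19:-→d20:-→d21:-→d22:-→d23:-→d24:H0→d25:-→d26:-→d27:-→d28:H0→d29:H4 -> H4
  add 171.64.0.0/11 -> H2 at depth 11
  add 171.64.0.0/11 -> H4 at depth 11
  add 171.0.0.0/8 -> H5 at depth 8
  lookup 171.67.144.115: bits 1010101101000 walk d0:H4→d1:-→d2:-→d3:-→d4:-→d5:-→d6:-→d7:-→d8:H5→d9:-→d10:-→d11:H4→d12:-→d13:- -> H4
  lookup 142.218.125.121: bits 10001110110110100111110101111 walk d0:H4→d1:-→d2:-→d3:-→d4:-→d5:-→d6:-→d7:-→d8:-→d9:-→d10:-→d11:-→d12:-→d13:-→d14:-→d15:-→d16:H5→d17:-→d18:-→d19:-→d20:-→d21:-→d22:-→d23:-→d24:H0→d25:-→d26:-→d27:-→d28:H0→d29:H4 -> H4
  add 248.240.0.0/12 -> H4 at depth 12
  add 248.247.42.0/25 -> H2 at depth 25
  add 248.0.0.0/8 -> H3 at depth 8
  lookup 142.218.125.120: bits 10001110110110100111110101111 walk d0:H4→d1:-→d2:-→d3:-→d4:-→d5:-→d6:-→d7:-→d8:-→d9:-→d10:-→d11:-→d12:-→d13:-→d14:-→d15:-→d16:H5→d17:-→d18:-→d19:-→d20:-→d21:-→d22:-→d23:-→d24:H0→d25:-→d26:-→d27:-→d28:H0→d29:H4 -> H4
  - 142.218.0.0/16 clear@16
  - 248.240.0.0/12 clear@12
  lookup 171.109.161.79: bits 1010101101 walk d0:H4→d1:-→d2:-→d3:-→d4:-→d5:-→d6:-→d7:-→d8:H5→d9:-→d10:- -> H5
  lookup 171.0.0.0: bits 101010110 walk d0:H4→d1:-→d2:-→d3:-→d4:-→d5:-→d6:-→d7:-→d8:H5→d9:- -> H5
  - 248.247.42.0/25 clear@25
  - 171.64.0.0/11 clear@11

== LOOKUPS ==
["H0","H4","H4","H0","H4","H4","H4","H4","H5","H5"]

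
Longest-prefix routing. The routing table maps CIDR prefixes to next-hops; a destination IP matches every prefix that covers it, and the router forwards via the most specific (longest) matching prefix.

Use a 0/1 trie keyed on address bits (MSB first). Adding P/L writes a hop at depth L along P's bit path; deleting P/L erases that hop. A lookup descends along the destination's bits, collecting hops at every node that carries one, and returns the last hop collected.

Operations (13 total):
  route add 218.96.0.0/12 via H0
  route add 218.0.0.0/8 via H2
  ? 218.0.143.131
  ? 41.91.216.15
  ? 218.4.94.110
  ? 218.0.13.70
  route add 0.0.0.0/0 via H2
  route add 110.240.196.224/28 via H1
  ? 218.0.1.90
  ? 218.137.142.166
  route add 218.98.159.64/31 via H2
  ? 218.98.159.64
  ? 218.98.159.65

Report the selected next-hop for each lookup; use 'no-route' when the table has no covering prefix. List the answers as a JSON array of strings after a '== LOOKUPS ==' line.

Process each operation:
  add 218.96.0.0/12 -> H0 at depth 12
  add 218.0.0.0/8 -> H2 at depth 8
  Q 218.0.143.131: descend 110110100 ; hops seen [H2] ; pick H2
  Q 41.91.216.15: descend ε ; hops seen [∅] ; pick no-route
  Q 218.4.94.110: descend 110110100 ; hops seen [H2] ; pick H2
  Q 218.0.13.70: descend 110110100 ; hops seen [H2] ; pick H2
  add 0.0.0.0/0 -> H2 at depth 0
  add 110.240.196.224/28 -> H1 at depth 28
  Q 218.0.1.90: descend 110110100 ; hops seen [H2,H2] ; pick H2
  Q 218.137.142.166: descend 11011010 ; hops seen [H2,H2] ; pick H2
  add 218.98.159.64/31 -> H2 at depth 31
  Q 218.98.159.64: descend 1101101001100010100111110100000 ; hops seen [H2,H2,H0,H2] ; pick H2
  Q 218.98.159.65: descend 1101101001100010100111110100000 ; hops seen [H2,H2,H0,H2] ; pick H2

== LOOKUPS ==
["H2","no-route","H2","H2","H2","H2","H2","H2"]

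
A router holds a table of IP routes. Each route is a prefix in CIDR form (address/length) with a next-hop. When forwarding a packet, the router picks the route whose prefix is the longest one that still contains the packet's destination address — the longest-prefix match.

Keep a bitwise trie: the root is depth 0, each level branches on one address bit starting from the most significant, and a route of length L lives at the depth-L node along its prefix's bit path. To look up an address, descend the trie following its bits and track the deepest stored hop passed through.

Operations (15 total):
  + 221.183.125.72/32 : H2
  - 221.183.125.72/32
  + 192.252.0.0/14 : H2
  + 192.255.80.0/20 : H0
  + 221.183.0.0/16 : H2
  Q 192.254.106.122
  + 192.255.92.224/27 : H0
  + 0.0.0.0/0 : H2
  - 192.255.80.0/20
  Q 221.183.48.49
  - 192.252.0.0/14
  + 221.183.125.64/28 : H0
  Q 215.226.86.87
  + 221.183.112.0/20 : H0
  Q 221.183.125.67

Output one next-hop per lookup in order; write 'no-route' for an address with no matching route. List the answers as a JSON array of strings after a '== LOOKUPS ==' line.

Trace:
  + 221.183.125.72/32 (H2) depth=32
  del 221.183.125.72/32 (clear depth 32)
  + 192.252.0.0/14 (H2) depth=14
  + 192.255.80.0/20 (H0) depth=20
  + 221.183.0.0/16 (H2) depth=16
  lookup 192.254.106.122: bits 110000001111111 walk d0:-→d1:-→d2:-→d3:-→d4:-→d5:-→d6:-→d7:-→d8:-→d9:-→d10:-→d11:-→d12:-→d13:-→d14:H2→d15:- -> H2
  + 192.255.92.224/27 (H0) depth=27
  + 0.0.0.0/0 (H2) depth=0
  del 192.255.80.0/20 (clear depth 20)
  lookup 221.183.48.49: bits 11011101101101110 walk d0:H2→d1:-→d2:-→d3:-→d4:-→d5:-→d6:-→d7:-→d8:-→d9:-→d10:-→d11:-→d12:-→d13:-→d14:-→d15:-→d16:H2→d17:- -> H2
  del 192.252.0.0/14 (clear depth 14)
  + 221.183.125.64/28 (H0) depth=28
  lookup 215.226.86.87: bits 1101 walk d0:H2→d1:-→d2:-→d3:-→d4:- -> H2
  + 221.183.112.0/20 (H0) depth=20
  lookup 221.183.125.67: bits 1101110110110111011111010100 walk d0:H2→d1:-→d2:-→d3:-→d4:-→d5:-→d6:-→d7:-→d8:-→d9:-→d10:-→d11:-→d12:-→d13:-→d14:-→d15:-→d16:H2→d17:-→d18:-→d19:-→d20:H0→d21:-→d22:-→d23:-→d24:-→d25:-→d26:-→d27:-→d28:H0 -> H0

== LOOKUPS ==
["H2","H2","H2","H0"]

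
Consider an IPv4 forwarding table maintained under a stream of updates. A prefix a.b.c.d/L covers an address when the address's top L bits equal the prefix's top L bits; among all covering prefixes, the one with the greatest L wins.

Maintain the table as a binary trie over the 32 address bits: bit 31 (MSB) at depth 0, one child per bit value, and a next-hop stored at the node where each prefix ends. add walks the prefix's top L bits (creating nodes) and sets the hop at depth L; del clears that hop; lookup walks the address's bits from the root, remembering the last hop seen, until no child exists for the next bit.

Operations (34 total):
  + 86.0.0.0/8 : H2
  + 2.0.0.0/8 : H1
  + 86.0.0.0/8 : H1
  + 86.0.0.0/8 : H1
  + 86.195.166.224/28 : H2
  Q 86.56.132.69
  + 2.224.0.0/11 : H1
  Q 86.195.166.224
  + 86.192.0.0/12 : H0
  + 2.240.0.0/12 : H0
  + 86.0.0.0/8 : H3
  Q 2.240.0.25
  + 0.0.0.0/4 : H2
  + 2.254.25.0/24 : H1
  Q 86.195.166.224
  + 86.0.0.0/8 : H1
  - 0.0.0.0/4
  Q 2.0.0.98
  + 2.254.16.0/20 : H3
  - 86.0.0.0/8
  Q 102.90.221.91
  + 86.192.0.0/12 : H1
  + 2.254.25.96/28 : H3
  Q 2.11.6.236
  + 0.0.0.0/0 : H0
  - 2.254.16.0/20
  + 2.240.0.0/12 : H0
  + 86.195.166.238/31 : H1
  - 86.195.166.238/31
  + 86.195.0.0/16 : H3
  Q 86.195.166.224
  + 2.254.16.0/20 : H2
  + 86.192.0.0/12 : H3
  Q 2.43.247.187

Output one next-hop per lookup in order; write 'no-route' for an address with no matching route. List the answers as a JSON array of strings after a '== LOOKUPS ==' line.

Trace:
  + 86.0.0.0/8 (H2) depth=8
  + 2.0.0.0/8 (H1) depth=8
  + 86.0.0.0/8 (H1) depth=8
  + 86.0.0.0/8 (H1) depth=8
  + 86.195.166.224/28 (H2) depth=28
  lookup 86.56.132.69: bits 01010110 walk d0:-→d1:-→d2:-→d3:-→d4:-→d5:-→d6:-→d7:-→d8:H1 -> H1
  + 2.224.0.0/11 (H1) depth=11
  lookup 86.195.166.224: bits 0101011011000011101001101110 walk d0:-→d1:-→d2:-→d3:-→d4:-→d5:-→d6:-→d7:-→d8:H1→d9:-→d10:-→d11:-→d12:-→d13:-→d14:-→d15:-→d16:-→d17:-→d18:-→d19:-→d20:-→d21:-→d22:-→d23:-→d24:-→d25:-→d26:-→d27:-→d28:H2 -> H2
  + 86.192.0.0/12 (H0) depth=12
  + 2.240.0.0/12 (H0) depth=12
  + 86.0.0.0/8 (H3) depth=8
  lookup 2.240.0.25: bits 000000101111 walk d0:-→d1:-→d2:-→d3:-→d4:-→d5:-→d6:-→d7:-→d8:H1→d9:-→d10:-→d11:H1→d12:H0 -> H0
  + 0.0.0.0/4 (H2) depth=4
  + 2.254.25.0/24 (H1) depth=24
  lookup 86.195.166.224: bits 0101011011000011101001101110 walk d0:-→d1:-→d2:-→d3:-→d4:-→d5:-→d6:-→d7:-→d8:H3→d9:-→d10:-→d11:-→d12:H0→d13:-→d14:-→d15:-→d16:-→d17:-→d18:-→d19:-→d20:-→d21:-→d22:-→d23:-→d24:-→d25:-→d26:-→d27:-→d28:H2 -> H2
  + 86.0.0.0/8 (H1) depth=8
  del 0.0.0.0/4 (clear depth 4)
  lookup 2.0.0.98: bits 00000010 walk d0:-→d1:-→d2:-→d3:-→d4:-→d5:-→d6:-→d7:-→d8:H1 -> H1
  + 2.254.16.0/20 (H3) depth=20
  del 86.0.0.0/8 (clear depth 8)
  lookup 102.90.221.91: bits 01 walk d0:-→d1:-→d2:- -> no-route
  + 86.192.0.0/12 (H1) depth=12
  + 2.254.25.96/28 (H3) depth=28
  lookup 2.11.6.236: bits 00000010 walk d0:-→d1:-→d2:-→d3:-→d4:-→d5:-→d6:-→d7:-→d8:H1 -> H1
  + 0.0.0.0/0 (H0) depth=0
  del 2.254.16.0/20 (clear depth 20)
  + 2.240.0.0/12 (H0) depth=12
  + 86.195.166.238/31 (H1) depth=31
  del 86.195.166.238/31 (clear depth 31)
  + 86.195.0.0/16 (H3) depth=16
  lookup 86.195.166.224: bits 0101011011000011101001101110 walk d0:H0→d1:-→d2:-→d3:-→d4:-→d5:-→d6:-→d7:-→d8:-→d9:-→d10:-→d11:-→d12:H1→d13:-→d14:-→d15:-→d16:H3→d17:-→d18:-→d19:-→d20:-→d21:-→d22:-→d23:-→d24:-→d25:-→d26:-→d27:-→d28:H2 -> H2
  + 2.254.16.0/20 (H2) depth=20
  + 86.192.0.0/12 (H3) depth=12
  lookup 2.43.247.187: bits 00000010 walk d0:H0→d1:-→d2:-→d3:-→d4:-→d5:-→d6:-→d7:-→d8:H1 -> H1

== LOOKUPS ==
["H1","H2","H0","H2","H1","no-route","H1","H2","H1"]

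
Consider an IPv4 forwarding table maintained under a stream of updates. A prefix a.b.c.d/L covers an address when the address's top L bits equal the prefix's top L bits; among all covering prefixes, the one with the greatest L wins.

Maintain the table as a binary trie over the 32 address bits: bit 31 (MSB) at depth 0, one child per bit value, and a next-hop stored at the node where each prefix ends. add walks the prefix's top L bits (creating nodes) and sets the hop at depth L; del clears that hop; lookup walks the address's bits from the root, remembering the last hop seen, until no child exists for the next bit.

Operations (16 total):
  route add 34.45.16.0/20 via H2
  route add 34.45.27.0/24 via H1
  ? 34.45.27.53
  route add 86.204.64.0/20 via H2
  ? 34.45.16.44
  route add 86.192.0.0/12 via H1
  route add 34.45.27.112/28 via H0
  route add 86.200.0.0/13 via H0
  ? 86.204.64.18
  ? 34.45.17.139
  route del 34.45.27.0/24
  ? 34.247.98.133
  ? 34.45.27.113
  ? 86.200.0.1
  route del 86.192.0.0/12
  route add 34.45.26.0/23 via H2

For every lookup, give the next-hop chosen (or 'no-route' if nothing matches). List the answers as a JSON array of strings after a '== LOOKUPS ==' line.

Apply in order:
  add 34.45.16.0/20 -> H2 at depth 20
  add 34.45.27.0/24 -> H1 at depth 24
  Q 34.45.27.53: descend 001000100010110100011011 ; hops seen [H2,H1] ; pick H1
  add 86.204.64.0/20 -> H2 at depth 20
  Q 34.45.16.44: descend 00100010001011010001 ; hops seen [H2] ; pick H2
  add 86.192.0.0/12 -> H1 at depth 12
  add 34.45.27.112/28 -> H0 at depth 28
  add 86.200.0.0/13 -> H0 at depth 13
  Q 86.204.64.18: descend 01010110110011000100 ; hops seen [H1,H0,H2] ; pick H2
  Q 34.45.17.139: descend 00100010001011010001 ; hops seen [H2] ; pick H2
  - 34.45.27.0/24 clear@24
  Q 34.247.98.133: descend 00100010 ; hops seen [∅] ; pick no-route
  Q 34.45.27.113: descend 0010001000101101000110110111 ; hops seen [H2,H0] ; pick H0
  Q 86.200.0.1: descend 0101011011001 ; hops seen [H1,H0] ; pick H0
  - 86.192.0.0/12 clear@12
  add 34.45.26.0/23 -> H2 at depth 23

== LOOKUPS ==
["H1","H2","H2","H2","no-route","H0","H0"]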